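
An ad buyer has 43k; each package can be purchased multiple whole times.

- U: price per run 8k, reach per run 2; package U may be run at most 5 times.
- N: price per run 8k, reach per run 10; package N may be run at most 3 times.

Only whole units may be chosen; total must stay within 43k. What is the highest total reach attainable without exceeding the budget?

This is a bounded integer knapsack.
N has the best ratio (10/8); taking only N gives at most 3×10 = 30 (stopped by the supply cap of 3).
Mixing does better — 2×U and 3×N: price 40 ≤ 43, reach 2·2 + 3·10 = 34.

34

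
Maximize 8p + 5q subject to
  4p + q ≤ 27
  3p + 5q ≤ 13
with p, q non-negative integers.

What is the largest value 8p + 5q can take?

(p,q)=(4,0) is feasible, giving 32.
(p,q)=(3,0) is feasible, giving 24.
The best lattice point is (4,0), giving 32.

32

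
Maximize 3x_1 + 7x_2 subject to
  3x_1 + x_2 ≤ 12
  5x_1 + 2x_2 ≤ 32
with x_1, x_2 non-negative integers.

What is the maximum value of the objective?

(x_1,x_2)=(0,12): 3·0+1·12=12≤12, 5·0+2·12=24≤32, objective 84.
(x_1,x_2)=(0,11): 3·0+1·11=11≤12, 5·0+2·11=22≤32, objective 77.
The best lattice point is (0,12), giving 84.

84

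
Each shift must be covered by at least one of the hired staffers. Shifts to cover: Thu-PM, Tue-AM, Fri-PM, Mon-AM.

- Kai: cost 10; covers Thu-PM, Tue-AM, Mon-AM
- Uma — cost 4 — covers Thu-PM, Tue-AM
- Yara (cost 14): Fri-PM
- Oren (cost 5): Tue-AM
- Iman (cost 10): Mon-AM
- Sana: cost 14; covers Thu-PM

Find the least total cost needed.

24

This is a weighted set-cover instance.
The greedy cost-per-new-shift heuristic would pick Uma, Kai, and Yara for 28, but a cheaper cover exists.
Choose Kai and Yara: together they cover Thu-PM, Tue-AM, Fri-PM, Mon-AM — every shift.
Total cost: 10 + 14 = 24.
No cover costs less than 24.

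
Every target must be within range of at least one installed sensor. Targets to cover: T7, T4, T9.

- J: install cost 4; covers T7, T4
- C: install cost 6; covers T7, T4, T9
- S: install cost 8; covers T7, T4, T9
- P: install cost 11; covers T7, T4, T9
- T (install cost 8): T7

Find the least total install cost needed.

6

This is a weighted set-cover instance.
C alone covers T7, T4, T9 — every target.
Total install cost: 6.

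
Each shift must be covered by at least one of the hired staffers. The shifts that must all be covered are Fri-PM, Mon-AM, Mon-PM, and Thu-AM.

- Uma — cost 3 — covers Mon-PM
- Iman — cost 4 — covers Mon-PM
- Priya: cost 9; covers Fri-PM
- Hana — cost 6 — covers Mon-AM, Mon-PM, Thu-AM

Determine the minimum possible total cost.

15

Choose Priya and Hana: together they cover Fri-PM, Mon-AM, Mon-PM, Thu-AM — every shift.
Total cost: 9 + 6 = 15.
No cover costs less than 15.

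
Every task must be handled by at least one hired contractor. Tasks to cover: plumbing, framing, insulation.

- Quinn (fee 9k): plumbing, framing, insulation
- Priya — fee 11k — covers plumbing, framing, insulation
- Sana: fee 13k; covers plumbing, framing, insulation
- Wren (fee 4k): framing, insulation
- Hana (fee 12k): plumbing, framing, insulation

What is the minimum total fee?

This is a weighted set-cover instance.
The greedy cost-per-new-task heuristic would pick Wren and Quinn for 13, but a cheaper cover exists.
Quinn alone covers plumbing, framing, insulation — every task.
Total fee: 9.
No cover costs less than 9.

9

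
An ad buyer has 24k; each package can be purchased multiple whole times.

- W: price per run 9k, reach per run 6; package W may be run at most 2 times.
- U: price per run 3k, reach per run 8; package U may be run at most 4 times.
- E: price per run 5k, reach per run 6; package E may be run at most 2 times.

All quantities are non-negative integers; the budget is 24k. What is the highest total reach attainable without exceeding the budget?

44

4×U and 2×E: price 22 ≤ 24, reach 4·8 + 2·6 = 44.
4×U and 1×E: price 17 ≤ 24, reach 4·8 + 1·6 = 38.
Best is 44.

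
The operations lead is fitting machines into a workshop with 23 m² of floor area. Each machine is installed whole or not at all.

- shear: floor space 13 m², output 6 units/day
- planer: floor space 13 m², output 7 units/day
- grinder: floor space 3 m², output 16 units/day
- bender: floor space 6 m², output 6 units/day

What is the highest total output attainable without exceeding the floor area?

shear + grinder + bender: floor space 13 + 3 + 6 = 22 ≤ 23, output 6 + 16 + 6 = 28.
planer + grinder: floor space 13 + 3 = 16 ≤ 23, output 7 + 16 = 23.
planer + grinder + bender: floor space 13 + 3 + 6 = 22 ≤ 23, output 7 + 16 + 6 = 29.
Best is planer, grinder, and bender with total output 29.

29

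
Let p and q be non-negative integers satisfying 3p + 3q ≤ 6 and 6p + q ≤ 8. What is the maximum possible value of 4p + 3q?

7

Relaxing integrality, the LP optimum is 7.20 at (p,q) = (1.2, 0.8), which is not an integer point.
(p,q)=(1,1): 3·1+3·1=6≤6, 6·1+1·1=7≤8, objective 7.
(p,q)=(0,2): 3·0+3·2=6≤6, 6·0+1·2=2≤8, objective 6.
(p,q)=(1,0): 3·1+3·0=3≤6, 6·1+1·0=6≤8, objective 4.
(p,q)=(0,1): 3·0+3·1=3≤6, 6·0+1·1=1≤8, objective 3.
The best lattice point is (1,1), giving 7.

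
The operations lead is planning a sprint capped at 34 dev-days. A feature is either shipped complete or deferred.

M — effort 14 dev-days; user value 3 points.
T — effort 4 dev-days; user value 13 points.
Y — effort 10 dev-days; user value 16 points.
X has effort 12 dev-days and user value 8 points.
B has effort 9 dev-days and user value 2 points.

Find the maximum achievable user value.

M + T + Y: effort 14 + 4 + 10 = 28 ≤ 34, user value 3 + 13 + 16 = 32.
T + Y + X: effort 4 + 10 + 12 = 26 ≤ 34, user value 13 + 16 + 8 = 37.
Best is T, Y, and X with total user value 37.

37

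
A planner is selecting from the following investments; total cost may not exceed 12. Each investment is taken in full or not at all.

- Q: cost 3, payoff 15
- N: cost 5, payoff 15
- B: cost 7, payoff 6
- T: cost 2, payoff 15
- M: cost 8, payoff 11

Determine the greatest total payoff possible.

Allowing fractional choices, the relaxed optimum would be about 47.8, but investments are indivisible.
Q + N + T: cost 3 + 5 + 2 = 10 ≤ 12, payoff 15 + 15 + 15 = 45.
Q + T: cost 3 + 2 = 5 ≤ 12, payoff 15 + 15 = 30.
Q + B + T: cost 3 + 7 + 2 = 12 ≤ 12, payoff 15 + 6 + 15 = 36.
Best is Q, N, and T with total payoff 45.

45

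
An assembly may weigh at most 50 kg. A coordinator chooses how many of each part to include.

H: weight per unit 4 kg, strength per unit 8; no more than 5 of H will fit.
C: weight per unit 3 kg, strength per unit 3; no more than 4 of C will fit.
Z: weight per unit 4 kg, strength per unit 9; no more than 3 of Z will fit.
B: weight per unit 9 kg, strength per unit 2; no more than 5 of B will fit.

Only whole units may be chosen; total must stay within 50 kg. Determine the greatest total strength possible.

79

5×H, 4×C, and 3×Z: weight 44 ≤ 50, strength 5·8 + 4·3 + 3·9 = 79.
5×H, 3×C, 3×Z, and 1×B: weight 50 ≤ 50, strength 5·8 + 3·3 + 3·9 + 1·2 = 78.
Best is 79.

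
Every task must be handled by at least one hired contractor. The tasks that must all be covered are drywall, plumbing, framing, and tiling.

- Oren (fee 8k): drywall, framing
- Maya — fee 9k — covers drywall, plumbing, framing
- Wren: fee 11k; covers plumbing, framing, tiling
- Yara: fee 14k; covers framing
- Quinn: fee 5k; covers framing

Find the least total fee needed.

19

This is a weighted set-cover instance.
Choose Oren and Wren: together they cover drywall, plumbing, framing, tiling — every task.
Total fee: 8 + 11 = 19.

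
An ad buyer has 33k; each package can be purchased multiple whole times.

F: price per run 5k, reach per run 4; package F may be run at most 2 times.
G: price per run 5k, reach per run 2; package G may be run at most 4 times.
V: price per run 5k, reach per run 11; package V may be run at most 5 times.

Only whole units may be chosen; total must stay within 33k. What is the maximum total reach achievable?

59

This is a bounded integer knapsack.
Take 1×F and 5×V: price 30 ≤ 33, reach 1·4 + 5·11 = 59.
V has the best ratio (11/5) and is taken to its limit of 5; remaining capacity is filled optimally with the others.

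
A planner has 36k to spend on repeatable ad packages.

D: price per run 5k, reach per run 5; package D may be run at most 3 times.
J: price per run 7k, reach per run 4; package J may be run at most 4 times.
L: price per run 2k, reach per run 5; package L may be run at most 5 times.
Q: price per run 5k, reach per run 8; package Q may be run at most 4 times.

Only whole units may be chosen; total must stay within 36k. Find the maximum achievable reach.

Take 1×D, 5×L, and 4×Q: price 35 ≤ 36, reach 1·5 + 5·5 + 4·8 = 62.
L has the best ratio (5/2) and is taken to its limit of 5; remaining capacity is filled optimally with the others.

62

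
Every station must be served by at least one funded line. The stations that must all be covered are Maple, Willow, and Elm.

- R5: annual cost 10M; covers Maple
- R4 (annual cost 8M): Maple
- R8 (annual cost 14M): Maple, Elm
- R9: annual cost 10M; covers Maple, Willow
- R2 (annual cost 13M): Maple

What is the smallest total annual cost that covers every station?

Choose R8 and R9: together they cover Maple, Willow, Elm — every station.
Total annual cost: 14 + 10 = 24.
No cover costs less than 24.

24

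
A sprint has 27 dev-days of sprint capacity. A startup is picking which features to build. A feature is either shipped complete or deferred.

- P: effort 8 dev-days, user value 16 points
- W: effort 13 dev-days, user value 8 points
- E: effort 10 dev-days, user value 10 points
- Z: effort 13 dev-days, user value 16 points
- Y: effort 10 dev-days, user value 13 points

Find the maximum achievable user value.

32

P + Y: effort 8 + 10 = 18 ≤ 27, user value 16 + 13 = 29.
P + Z: effort 8 + 13 = 21 ≤ 27, user value 16 + 16 = 32.
Z + Y: effort 13 + 10 = 23 ≤ 27, user value 16 + 13 = 29.
Best is P and Z with total user value 32.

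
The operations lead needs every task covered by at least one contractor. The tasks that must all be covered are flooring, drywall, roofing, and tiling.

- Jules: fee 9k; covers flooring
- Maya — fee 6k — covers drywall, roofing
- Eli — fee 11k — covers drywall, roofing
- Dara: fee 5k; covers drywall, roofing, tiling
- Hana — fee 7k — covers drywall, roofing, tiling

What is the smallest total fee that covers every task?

Choose Jules and Dara: together they cover flooring, drywall, roofing, tiling — every task.
Total fee: 9 + 5 = 14.
No cover costs less than 14.

14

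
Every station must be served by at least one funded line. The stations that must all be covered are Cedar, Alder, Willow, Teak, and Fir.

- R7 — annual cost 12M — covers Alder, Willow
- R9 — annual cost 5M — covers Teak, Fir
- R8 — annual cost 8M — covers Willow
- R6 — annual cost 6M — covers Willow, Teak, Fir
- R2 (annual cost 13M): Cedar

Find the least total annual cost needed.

30

The greedy cost-per-new-station heuristic would pick R6, R7, and R2 for 31, but a cheaper cover exists.
Choose R7, R9, and R2: together they cover Cedar, Alder, Willow, Teak, Fir — every station.
Total annual cost: 12 + 5 + 13 = 30.
No cover costs less than 30.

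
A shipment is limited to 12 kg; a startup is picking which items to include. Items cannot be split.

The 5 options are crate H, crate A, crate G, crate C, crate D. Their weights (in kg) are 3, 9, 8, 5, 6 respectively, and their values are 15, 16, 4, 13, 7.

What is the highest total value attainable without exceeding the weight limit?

Treat it as a binary knapsack problem.
Allowing fractional choices, the relaxed optimum would be about 35.1, but items are indivisible.
crate H + crate C: weight 3 + 5 = 8 ≤ 12, value 15 + 13 = 28.
crate H + crate A: weight 3 + 9 = 12 ≤ 12, value 15 + 16 = 31.
Best is crate H and crate A with total value 31.

31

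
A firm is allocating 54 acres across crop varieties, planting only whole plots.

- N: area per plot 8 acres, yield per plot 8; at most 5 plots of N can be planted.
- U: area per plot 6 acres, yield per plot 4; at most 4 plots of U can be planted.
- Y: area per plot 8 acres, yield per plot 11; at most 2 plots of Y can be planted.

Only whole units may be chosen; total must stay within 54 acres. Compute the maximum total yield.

58

This is a bounded integer knapsack.
Y has the best ratio (11/8); taking only Y gives at most 2×11 = 22 (stopped by the supply cap of 2).
Mixing does better — 4×N, 1×U, and 2×Y: area 54 ≤ 54, yield 4·8 + 1·4 + 2·11 = 58.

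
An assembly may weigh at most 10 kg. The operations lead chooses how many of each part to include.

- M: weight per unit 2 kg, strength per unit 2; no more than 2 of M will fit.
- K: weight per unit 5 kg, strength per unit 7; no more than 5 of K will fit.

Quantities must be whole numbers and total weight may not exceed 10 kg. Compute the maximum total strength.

14

K has the best ratio (7/5); taking only K gives at most 2×7 = 14 (stopped by the weight limit).
Optimal: 2×K: weight 10 ≤ 10, strength 2·7 = 14.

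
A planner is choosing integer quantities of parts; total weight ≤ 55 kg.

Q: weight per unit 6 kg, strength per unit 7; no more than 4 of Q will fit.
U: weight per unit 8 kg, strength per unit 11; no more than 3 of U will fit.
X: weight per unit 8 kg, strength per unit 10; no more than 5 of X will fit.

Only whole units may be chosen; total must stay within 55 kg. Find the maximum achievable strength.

U has the best ratio (11/8); taking only U gives at most 3×11 = 33 (stopped by the supply cap of 3).
Mixing does better — 1×Q, 3×U, and 3×X: weight 54 ≤ 55, strength 1·7 + 3·11 + 3·10 = 70.

70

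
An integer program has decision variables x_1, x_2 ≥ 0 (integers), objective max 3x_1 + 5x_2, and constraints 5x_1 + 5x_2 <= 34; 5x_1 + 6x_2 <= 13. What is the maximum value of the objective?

(x_1,x_2)=(0,2): 5·0+5·2=10≤34, 5·0+6·2=12≤13, objective 10.
(x_1,x_2)=(1,1): 5·1+5·1=10≤34, 5·1+6·1=11≤13, objective 8.
Maximum is 10 at (x_1,x_2)=(0,2).

10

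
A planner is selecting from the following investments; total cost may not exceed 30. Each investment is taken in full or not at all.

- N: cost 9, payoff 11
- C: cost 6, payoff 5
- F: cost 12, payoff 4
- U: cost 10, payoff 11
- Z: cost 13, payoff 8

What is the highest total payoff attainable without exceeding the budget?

C + U + Z: cost 6 + 10 + 13 = 29 ≤ 30, payoff 5 + 11 + 8 = 24.
N + C + U: cost 9 + 6 + 10 = 25 ≤ 30, payoff 11 + 5 + 11 = 27.
N + C + Z: cost 9 + 6 + 13 = 28 ≤ 30, payoff 11 + 5 + 8 = 24.
Best is N, C, and U with total payoff 27.

27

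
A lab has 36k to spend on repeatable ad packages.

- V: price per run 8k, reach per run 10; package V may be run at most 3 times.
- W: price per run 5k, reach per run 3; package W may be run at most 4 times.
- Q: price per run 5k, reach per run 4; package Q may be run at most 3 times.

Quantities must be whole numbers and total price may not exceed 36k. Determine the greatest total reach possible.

38

3×V and 2×Q: price 34 ≤ 36, reach 3·10 + 2·4 = 38.
3×V, 1×W, and 1×Q: price 34 ≤ 36, reach 3·10 + 1·3 + 1·4 = 37.
Best is 38.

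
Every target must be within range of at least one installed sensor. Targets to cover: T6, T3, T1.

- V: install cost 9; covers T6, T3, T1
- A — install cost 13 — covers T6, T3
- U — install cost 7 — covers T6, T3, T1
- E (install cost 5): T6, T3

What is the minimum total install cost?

7

This is a weighted set-cover instance.
U alone covers T6, T3, T1 — every target.
Total install cost: 7.
No cover costs less than 7.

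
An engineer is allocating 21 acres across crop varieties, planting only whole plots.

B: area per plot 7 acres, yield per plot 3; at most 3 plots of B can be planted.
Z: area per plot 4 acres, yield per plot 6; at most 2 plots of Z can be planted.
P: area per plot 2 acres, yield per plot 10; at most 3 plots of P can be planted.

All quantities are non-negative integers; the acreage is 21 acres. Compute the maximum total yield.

45

P has the best ratio (10/2); taking only P gives at most 3×10 = 30 (stopped by the supply cap of 3).
Mixing does better — 1×B, 2×Z, and 3×P: area 21 ≤ 21, yield 1·3 + 2·6 + 3·10 = 45.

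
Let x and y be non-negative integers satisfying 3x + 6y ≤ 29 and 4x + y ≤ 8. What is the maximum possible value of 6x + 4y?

Relaxing integrality, the LP optimum is 22.95 at (x,y) = (0.905, 4.38), which is not an integer point.
(x,y)=(1,4): 3·1+6·4=27≤29, 4·1+1·4=8≤8, objective 22.
(x,y)=(1,3): 3·1+6·3=21≤29, 4·1+1·3=7≤8, objective 18.
(x,y)=(0,4): 3·0+6·4=24≤29, 4·0+1·4=4≤8, objective 16.
No feasible integer point exceeds 22.

22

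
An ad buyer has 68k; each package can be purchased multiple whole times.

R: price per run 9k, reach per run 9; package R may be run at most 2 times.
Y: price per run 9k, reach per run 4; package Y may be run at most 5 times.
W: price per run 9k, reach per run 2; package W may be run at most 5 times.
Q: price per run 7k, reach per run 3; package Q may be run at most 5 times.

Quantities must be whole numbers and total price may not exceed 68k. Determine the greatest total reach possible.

This is a bounded integer knapsack.
R has the best ratio (9/9); taking only R gives at most 2×9 = 18 (stopped by the supply cap of 2).
Mixing does better — 2×R, 4×Y, and 2×Q: price 68 ≤ 68, reach 2·9 + 4·4 + 2·3 = 40.

40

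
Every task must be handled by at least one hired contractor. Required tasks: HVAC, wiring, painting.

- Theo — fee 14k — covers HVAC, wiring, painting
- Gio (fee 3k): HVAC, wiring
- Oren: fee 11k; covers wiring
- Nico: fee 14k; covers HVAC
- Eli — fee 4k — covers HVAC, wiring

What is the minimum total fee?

14

This is an integer covering problem.
The greedy cost-per-new-task heuristic would pick Gio and Theo for 17, but a cheaper cover exists.
Theo alone covers HVAC, wiring, painting — every task.
Total fee: 14.
No cover costs less than 14.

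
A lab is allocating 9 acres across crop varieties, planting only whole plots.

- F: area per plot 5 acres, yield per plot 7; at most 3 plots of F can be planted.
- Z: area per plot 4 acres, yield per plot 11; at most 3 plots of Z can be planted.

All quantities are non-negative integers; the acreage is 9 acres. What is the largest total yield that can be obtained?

22

Z has the best ratio (11/4); taking only Z gives at most 2×11 = 22 (stopped by the area limit).
Optimal: 2×Z: area 8 ≤ 9, yield 2·11 = 22.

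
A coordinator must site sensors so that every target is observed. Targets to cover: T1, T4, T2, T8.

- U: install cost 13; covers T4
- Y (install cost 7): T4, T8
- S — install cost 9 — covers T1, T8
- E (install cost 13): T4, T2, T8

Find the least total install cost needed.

The greedy cost-per-new-target heuristic would pick Y, S, and E for 29, but a cheaper cover exists.
Choose S and E: together they cover T1, T4, T2, T8 — every target.
Total install cost: 9 + 13 = 22.
No cover costs less than 22.

22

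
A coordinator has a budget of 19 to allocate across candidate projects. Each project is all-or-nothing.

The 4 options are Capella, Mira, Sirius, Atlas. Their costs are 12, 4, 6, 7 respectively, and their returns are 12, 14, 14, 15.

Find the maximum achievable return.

Allowing fractional choices, the relaxed optimum would be about 45.0, but projects are indivisible.
Mira + Sirius + Atlas: cost 4 + 6 + 7 = 17 ≤ 19, return 14 + 14 + 15 = 43.
Mira + Atlas: cost 4 + 7 = 11 ≤ 19, return 14 + 15 = 29.
Sirius + Atlas: cost 6 + 7 = 13 ≤ 19, return 14 + 15 = 29.
Best is Mira, Sirius, and Atlas with total return 43.

43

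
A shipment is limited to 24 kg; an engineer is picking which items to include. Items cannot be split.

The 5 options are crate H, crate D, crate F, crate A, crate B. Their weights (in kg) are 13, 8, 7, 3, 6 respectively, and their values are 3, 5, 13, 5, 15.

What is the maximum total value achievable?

38

crate F + crate A + crate B: weight 7 + 3 + 6 = 16 ≤ 24, value 13 + 5 + 15 = 33.
crate D + crate F + crate A + crate B: weight 8 + 7 + 3 + 6 = 24 ≤ 24, value 5 + 13 + 5 + 15 = 38.
Best is crate D, crate F, crate A, and crate B with total value 38.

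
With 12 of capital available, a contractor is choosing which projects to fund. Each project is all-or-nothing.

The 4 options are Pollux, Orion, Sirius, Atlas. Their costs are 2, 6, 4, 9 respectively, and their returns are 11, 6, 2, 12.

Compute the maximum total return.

23

Allowing fractional choices, the relaxed optimum would be about 24.0, but projects are indivisible.
Pollux + Orion: cost 2 + 6 = 8 ≤ 12, return 11 + 6 = 17.
Pollux + Atlas: cost 2 + 9 = 11 ≤ 12, return 11 + 12 = 23.
Pollux + Orion + Sirius: cost 2 + 6 + 4 = 12 ≤ 12, return 11 + 6 + 2 = 19.
Best is Pollux and Atlas with total return 23.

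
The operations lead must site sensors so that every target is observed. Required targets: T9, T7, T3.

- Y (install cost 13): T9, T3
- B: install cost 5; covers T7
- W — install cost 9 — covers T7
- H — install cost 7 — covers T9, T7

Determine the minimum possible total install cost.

This is a weighted set-cover instance.
The greedy cost-per-new-target heuristic would pick H and Y for 20, but a cheaper cover exists.
Choose Y and B: together they cover T9, T7, T3 — every target.
Total install cost: 13 + 5 = 18.
No cover costs less than 18.

18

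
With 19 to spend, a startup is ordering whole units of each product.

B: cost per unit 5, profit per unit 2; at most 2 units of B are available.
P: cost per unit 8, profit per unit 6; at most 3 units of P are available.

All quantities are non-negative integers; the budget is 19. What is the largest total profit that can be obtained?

12

This is a bounded integer knapsack.
2×B and 1×P: cost 18 ≤ 19, profit 2·2 + 1·6 = 10.
2×P: cost 16 ≤ 19, profit 2·6 = 12.
Best is 12.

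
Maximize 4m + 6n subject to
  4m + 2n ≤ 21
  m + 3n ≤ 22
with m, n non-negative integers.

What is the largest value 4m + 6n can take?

46

(m,n)=(1,7): 4·1+2·7=18≤21, 1·1+3·7=22≤22, objective 46.
(m,n)=(2,6): 4·2+2·6=20≤21, 1·2+3·6=20≤22, objective 44.
(m,n)=(0,7): 4·0+2·7=14≤21, 1·0+3·7=21≤22, objective 42.
Maximum is 46 at (m,n)=(1,7).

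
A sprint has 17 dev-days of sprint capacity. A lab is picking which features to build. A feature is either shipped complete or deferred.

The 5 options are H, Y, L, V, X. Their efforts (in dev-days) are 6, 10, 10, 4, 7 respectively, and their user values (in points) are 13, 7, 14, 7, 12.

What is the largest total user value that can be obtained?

Treat it as a binary knapsack problem.
H + V + X: effort 6 + 4 + 7 = 17 ≤ 17, user value 13 + 7 + 12 = 32.
L + X: effort 10 + 7 = 17 ≤ 17, user value 14 + 12 = 26.
H + L: effort 6 + 10 = 16 ≤ 17, user value 13 + 14 = 27.
Best is H, V, and X with total user value 32.

32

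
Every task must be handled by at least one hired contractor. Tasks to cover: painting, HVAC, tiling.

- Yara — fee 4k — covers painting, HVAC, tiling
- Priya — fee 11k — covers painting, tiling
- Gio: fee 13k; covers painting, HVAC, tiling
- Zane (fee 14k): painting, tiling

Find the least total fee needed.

Yara alone covers painting, HVAC, tiling — every task.
Total fee: 4.
No cover costs less than 4.

4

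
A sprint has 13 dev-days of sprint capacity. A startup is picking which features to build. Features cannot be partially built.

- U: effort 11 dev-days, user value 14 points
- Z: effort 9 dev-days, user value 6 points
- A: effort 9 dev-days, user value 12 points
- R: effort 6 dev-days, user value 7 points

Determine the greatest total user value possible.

14

Allowing fractional choices, the relaxed optimum would be about 17.1, but features are indivisible.
U: effort 11 ≤ 13, user value 14.
A: effort 9 ≤ 13, user value 12.
Best is U with total user value 14.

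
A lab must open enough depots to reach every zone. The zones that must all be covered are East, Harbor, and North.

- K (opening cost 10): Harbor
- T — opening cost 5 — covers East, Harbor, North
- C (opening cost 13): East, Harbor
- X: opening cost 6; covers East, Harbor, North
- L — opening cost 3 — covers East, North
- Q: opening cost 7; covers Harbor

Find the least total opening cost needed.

5

The greedy cost-per-new-zone heuristic would pick L and T for 8, but a cheaper cover exists.
T alone covers East, Harbor, North — every zone.
Total opening cost: 5.
No cover costs less than 5.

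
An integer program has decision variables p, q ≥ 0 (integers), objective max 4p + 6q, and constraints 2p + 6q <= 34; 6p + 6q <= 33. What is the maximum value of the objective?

30

Relaxing integrality, the LP optimum is 33.00 at (p,q) = (0, 5.5), which is not an integer point.
(p,q)=(0,5): 2·0+6·5=30≤34, 6·0+6·5=30≤33, objective 30.
(p,q)=(1,4): 2·1+6·4=26≤34, 6·1+6·4=30≤33, objective 28.
(p,q)=(0,4): 2·0+6·4=24≤34, 6·0+6·4=24≤33, objective 24.
The best lattice point is (0,5), giving 30.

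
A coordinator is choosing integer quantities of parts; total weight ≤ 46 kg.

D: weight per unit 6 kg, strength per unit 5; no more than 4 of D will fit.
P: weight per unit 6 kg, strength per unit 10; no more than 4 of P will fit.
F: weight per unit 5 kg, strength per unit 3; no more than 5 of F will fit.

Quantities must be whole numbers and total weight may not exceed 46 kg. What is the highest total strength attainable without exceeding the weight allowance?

56

Take 2×D, 4×P, and 2×F: weight 46 ≤ 46, strength 2·5 + 4·10 + 2·3 = 56.
P has the best ratio (10/6) and is taken to its limit of 4; remaining capacity is filled optimally with the others.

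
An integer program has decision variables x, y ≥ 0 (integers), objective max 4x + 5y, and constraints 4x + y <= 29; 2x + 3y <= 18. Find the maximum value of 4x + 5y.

34

Relaxing integrality, the LP optimum is 34.60 at (x,y) = (6.9, 1.4), which is not an integer point.
(x,y)=(6,2): 4·6+1·2=26≤29, 2·6+3·2=18≤18, objective 34.
(x,y)=(7,1): 4·7+1·1=29≤29, 2·7+3·1=17≤18, objective 33.
(x,y)=(5,2): 4·5+1·2=22≤29, 2·5+3·2=16≤18, objective 30.
Maximum is 34 at (x,y)=(6,2).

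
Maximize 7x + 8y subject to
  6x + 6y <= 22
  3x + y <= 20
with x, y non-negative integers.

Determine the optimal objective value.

(x,y)=(0,3): 6·0+6·3=18≤22, 3·0+1·3=3≤20, objective 24.
(x,y)=(1,2): 6·1+6·2=18≤22, 3·1+1·2=5≤20, objective 23.
(x,y)=(0,2): 6·0+6·2=12≤22, 3·0+1·2=2≤20, objective 16.
The best lattice point is (0,3), giving 24.

24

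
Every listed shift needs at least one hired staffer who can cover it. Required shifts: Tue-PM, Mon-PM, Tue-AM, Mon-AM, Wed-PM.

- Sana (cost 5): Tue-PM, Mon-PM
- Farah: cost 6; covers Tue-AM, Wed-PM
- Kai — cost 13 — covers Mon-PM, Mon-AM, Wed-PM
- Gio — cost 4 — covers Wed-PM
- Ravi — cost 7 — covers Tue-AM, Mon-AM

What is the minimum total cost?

16

The greedy cost-per-new-shift heuristic would pick Sana, Farah, and Ravi for 18, but a cheaper cover exists.
Choose Sana, Gio, and Ravi: together they cover Tue-PM, Mon-PM, Tue-AM, Mon-AM, Wed-PM — every shift.
Total cost: 5 + 4 + 7 = 16.
No cover costs less than 16.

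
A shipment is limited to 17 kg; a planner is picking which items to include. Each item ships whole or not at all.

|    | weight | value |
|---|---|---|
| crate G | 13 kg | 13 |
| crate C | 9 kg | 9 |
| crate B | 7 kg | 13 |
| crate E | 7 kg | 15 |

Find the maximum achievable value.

28

crate B + crate E: weight 7 + 7 = 14 ≤ 17, value 13 + 15 = 28.
crate C + crate B: weight 9 + 7 = 16 ≤ 17, value 9 + 13 = 22.
crate C + crate E: weight 9 + 7 = 16 ≤ 17, value 9 + 15 = 24.
Best is crate B and crate E with total value 28.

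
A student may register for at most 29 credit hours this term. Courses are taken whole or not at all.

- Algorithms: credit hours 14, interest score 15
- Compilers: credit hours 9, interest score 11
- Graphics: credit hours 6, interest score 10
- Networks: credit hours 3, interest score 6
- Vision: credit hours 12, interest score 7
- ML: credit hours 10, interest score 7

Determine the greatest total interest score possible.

36

Treat it as a binary knapsack problem.
Take Algorithms, Compilers, and Graphics: credit hours 14 + 9 + 6 = 29 ≤ 29, interest score 15 + 11 + 10 = 36.
No other feasible combination does better.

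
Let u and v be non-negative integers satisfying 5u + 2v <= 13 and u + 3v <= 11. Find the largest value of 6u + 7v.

The continuous relaxation peaks at (1.31, 3.23) with value 30.46; rounding to a feasible lattice point costs some objective.
(u,v)=(1,3): 5·1+2·3=11≤13, 1·1+3·3=10≤11, objective 27.
(u,v)=(0,3): 5·0+2·3=6≤13, 1·0+3·3=9≤11, objective 21.
(u,v)=(1,2): 5·1+2·2=9≤13, 1·1+3·2=7≤11, objective 20.
The best lattice point is (1,3), giving 27.

27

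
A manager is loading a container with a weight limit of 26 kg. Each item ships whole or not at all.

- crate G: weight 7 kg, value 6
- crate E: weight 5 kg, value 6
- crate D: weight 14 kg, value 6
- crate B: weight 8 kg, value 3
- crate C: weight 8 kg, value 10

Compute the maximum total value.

22

This is an integer program with binary decision variables.
Allowing fractional choices, the relaxed optimum would be about 24.6, but items are indivisible.
crate G + crate E + crate C: weight 7 + 5 + 8 = 20 ≤ 26, value 6 + 6 + 10 = 22.
crate E + crate B + crate C: weight 5 + 8 + 8 = 21 ≤ 26, value 6 + 3 + 10 = 19.
Best is crate G, crate E, and crate C with total value 22.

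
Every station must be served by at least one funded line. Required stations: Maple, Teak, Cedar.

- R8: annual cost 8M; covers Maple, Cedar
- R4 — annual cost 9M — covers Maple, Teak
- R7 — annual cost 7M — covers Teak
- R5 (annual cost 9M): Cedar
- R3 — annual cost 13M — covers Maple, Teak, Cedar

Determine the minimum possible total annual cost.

This is an integer covering problem.
The greedy cost-per-new-station heuristic would pick R8 and R7 for 15, but a cheaper cover exists.
R3 alone covers Maple, Teak, Cedar — every station.
Total annual cost: 13.
No cover costs less than 13.

13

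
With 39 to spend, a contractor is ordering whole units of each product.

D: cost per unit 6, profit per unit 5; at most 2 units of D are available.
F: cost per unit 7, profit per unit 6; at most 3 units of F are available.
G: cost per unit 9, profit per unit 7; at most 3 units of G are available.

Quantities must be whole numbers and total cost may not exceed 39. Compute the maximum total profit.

32

This is a bounded integer knapsack.
F has the best ratio (6/7); taking only F gives at most 3×6 = 18 (stopped by the supply cap of 3).
Mixing does better — 3×F and 2×G: cost 39 ≤ 39, profit 3·6 + 2·7 = 32.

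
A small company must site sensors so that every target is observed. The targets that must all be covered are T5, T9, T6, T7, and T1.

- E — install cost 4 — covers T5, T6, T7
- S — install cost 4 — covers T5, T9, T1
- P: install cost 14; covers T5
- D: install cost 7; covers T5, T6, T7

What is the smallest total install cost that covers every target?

This is an integer covering problem.
Choose E and S: together they cover T5, T9, T6, T7, T1 — every target.
Total install cost: 4 + 4 = 8.
No cover costs less than 8.

8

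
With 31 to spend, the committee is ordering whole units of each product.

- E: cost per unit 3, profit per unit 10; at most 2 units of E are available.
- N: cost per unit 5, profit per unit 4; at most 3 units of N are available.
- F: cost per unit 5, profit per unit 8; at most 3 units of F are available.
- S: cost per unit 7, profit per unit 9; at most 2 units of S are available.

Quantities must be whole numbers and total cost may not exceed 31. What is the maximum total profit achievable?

54

Take 2×E, 2×F, and 2×S: cost 30 ≤ 31, profit 2·10 + 2·8 + 2·9 = 54.
E has the best ratio (10/3) and is taken to its limit of 2; remaining capacity is filled optimally with the others.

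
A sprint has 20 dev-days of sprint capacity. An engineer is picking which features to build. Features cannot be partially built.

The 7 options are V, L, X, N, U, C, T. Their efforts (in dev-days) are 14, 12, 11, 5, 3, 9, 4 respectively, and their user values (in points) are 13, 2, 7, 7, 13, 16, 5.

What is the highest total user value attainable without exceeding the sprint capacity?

N + U + C: effort 5 + 3 + 9 = 17 ≤ 20, user value 7 + 13 + 16 = 36.
U + C: effort 3 + 9 = 12 ≤ 20, user value 13 + 16 = 29.
U + C + T: effort 3 + 9 + 4 = 16 ≤ 20, user value 13 + 16 + 5 = 34.
Best is N, U, and C with total user value 36.

36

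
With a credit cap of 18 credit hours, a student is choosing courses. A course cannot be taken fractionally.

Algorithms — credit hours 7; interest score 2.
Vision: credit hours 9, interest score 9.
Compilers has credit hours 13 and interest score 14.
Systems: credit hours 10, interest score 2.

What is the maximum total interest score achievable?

Treat it as a binary knapsack problem.
Allowing fractional choices, the relaxed optimum would be about 19.0, but courses are indivisible.
Compilers: credit hours 13 ≤ 18, interest score 14.
Vision: credit hours 9 ≤ 18, interest score 9.
Algorithms + Vision: credit hours 7 + 9 = 16 ≤ 18, interest score 2 + 9 = 11.
Best is Compilers with total interest score 14.

14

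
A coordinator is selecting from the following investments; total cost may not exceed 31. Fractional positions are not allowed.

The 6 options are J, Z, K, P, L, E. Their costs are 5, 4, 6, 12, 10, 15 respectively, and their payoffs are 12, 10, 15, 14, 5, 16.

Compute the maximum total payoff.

53

Allowing fractional choices, the relaxed optimum would be about 55.3, but investments are indivisible.
J + Z + K + P: cost 5 + 4 + 6 + 12 = 27 ≤ 31, payoff 12 + 10 + 15 + 14 = 51.
J + K + E: cost 5 + 6 + 15 = 26 ≤ 31, payoff 12 + 15 + 16 = 43.
J + Z + K + E: cost 5 + 4 + 6 + 15 = 30 ≤ 31, payoff 12 + 10 + 15 + 16 = 53.
Best is J, Z, K, and E with total payoff 53.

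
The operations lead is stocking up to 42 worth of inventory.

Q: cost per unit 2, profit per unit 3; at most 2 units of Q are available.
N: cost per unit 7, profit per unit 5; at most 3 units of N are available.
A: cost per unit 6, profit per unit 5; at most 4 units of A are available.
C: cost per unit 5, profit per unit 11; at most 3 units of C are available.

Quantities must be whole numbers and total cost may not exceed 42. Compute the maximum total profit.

Take 1×Q, 4×A, and 3×C: cost 41 ≤ 42, profit 1·3 + 4·5 + 3·11 = 56.
C has the best ratio (11/5) and is taken to its limit of 3; remaining capacity is filled optimally with the others.

56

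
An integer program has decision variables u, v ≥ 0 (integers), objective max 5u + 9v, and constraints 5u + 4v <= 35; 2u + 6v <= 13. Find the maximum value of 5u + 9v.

30

(u,v)=(6,0): 5·6+4·0=30≤35, 2·6+6·0=12≤13, objective 30.
(u,v)=(5,0): 5·5+4·0=25≤35, 2·5+6·0=10≤13, objective 25.
No feasible integer point exceeds 30.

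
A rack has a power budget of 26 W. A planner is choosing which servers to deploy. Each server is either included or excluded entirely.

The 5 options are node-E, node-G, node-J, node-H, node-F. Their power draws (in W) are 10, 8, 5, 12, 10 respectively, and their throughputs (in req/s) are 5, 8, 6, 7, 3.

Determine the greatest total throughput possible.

21

Allowing fractional choices, the relaxed optimum would be about 21.5, but servers are indivisible.
node-E + node-G + node-J: power draw 10 + 8 + 5 = 23 ≤ 26, throughput 5 + 8 + 6 = 19.
node-G + node-J + node-H: power draw 8 + 5 + 12 = 25 ≤ 26, throughput 8 + 6 + 7 = 21.
node-G + node-J + node-F: power draw 8 + 5 + 10 = 23 ≤ 26, throughput 8 + 6 + 3 = 17.
Best is node-G, node-J, and node-H with total throughput 21.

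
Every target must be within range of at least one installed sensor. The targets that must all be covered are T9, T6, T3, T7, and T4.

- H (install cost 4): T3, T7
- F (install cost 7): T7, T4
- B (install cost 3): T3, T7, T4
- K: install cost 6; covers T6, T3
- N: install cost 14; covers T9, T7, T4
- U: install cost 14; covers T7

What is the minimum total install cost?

The greedy cost-per-new-target heuristic would pick B, K, and N for 23, but a cheaper cover exists.
Choose K and N: together they cover T9, T6, T3, T7, T4 — every target.
Total install cost: 6 + 14 = 20.
No cover costs less than 20.

20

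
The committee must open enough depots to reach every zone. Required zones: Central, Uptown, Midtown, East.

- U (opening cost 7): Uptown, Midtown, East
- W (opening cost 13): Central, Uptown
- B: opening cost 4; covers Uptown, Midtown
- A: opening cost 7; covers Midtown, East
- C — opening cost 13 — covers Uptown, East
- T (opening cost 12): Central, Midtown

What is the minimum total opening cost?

The greedy cost-per-new-zone heuristic would pick B, U, and T for 23, but a cheaper cover exists.
Choose U and T: together they cover Central, Uptown, Midtown, East — every zone.
Total opening cost: 7 + 12 = 19.
No cover costs less than 19.

19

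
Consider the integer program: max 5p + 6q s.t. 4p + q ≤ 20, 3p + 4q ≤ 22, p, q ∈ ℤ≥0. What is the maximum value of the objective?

Relaxing integrality, the LP optimum is 35.23 at (p,q) = (4.46, 2.15), which is not an integer point.
(p,q)=(2,4): 4·2+1·4=12≤20, 3·2+4·4=22≤22, objective 34.
(p,q)=(3,3): 4·3+1·3=15≤20, 3·3+4·3=21≤22, objective 33.
(p,q)=(4,2): 4·4+1·2=18≤20, 3·4+4·2=20≤22, objective 32.
No feasible integer point exceeds 34.

34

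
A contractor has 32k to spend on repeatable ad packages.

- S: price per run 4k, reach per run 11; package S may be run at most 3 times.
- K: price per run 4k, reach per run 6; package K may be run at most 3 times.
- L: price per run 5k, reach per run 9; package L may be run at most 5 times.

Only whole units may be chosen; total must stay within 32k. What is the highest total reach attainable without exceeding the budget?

69

S has the best ratio (11/4); taking only S gives at most 3×11 = 33 (stopped by the supply cap of 3).
Mixing does better — 3×S and 4×L: price 32 ≤ 32, reach 3·11 + 4·9 = 69.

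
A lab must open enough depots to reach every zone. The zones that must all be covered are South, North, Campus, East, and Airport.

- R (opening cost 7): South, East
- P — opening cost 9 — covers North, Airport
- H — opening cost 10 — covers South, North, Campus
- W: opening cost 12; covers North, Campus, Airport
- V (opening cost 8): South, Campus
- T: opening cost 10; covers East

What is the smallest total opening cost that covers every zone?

The greedy cost-per-new-zone heuristic would pick H, R, and P for 26, but a cheaper cover exists.
Choose R and W: together they cover South, North, Campus, East, Airport — every zone.
Total opening cost: 7 + 12 = 19.
No cover costs less than 19.

19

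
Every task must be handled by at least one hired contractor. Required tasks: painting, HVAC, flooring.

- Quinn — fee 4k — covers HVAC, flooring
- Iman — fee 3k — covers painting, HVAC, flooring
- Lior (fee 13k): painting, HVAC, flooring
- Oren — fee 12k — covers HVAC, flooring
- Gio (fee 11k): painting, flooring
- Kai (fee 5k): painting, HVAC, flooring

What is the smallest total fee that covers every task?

Iman alone covers painting, HVAC, flooring — every task.
Total fee: 3.
No cover costs less than 3.

3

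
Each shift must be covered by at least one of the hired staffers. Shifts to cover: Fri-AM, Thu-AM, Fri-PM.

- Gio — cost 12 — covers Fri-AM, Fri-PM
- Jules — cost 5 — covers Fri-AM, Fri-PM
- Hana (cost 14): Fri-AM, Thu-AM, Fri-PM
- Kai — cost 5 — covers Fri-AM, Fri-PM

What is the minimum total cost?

The greedy cost-per-new-shift heuristic would pick Jules and Hana for 19, but a cheaper cover exists.
Hana alone covers Fri-AM, Thu-AM, Fri-PM — every shift.
Total cost: 14.
No cover costs less than 14.

14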